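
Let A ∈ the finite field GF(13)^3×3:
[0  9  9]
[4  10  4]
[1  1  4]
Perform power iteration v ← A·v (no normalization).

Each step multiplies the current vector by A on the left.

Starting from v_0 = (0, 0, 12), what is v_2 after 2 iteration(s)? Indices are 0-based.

v_0 = (0, 0, 12).
v_1 = A·v_0 = (4, 9, 9).
v_2 = A·v_1 = (6, 12, 10).

v_2 = (6, 12, 10)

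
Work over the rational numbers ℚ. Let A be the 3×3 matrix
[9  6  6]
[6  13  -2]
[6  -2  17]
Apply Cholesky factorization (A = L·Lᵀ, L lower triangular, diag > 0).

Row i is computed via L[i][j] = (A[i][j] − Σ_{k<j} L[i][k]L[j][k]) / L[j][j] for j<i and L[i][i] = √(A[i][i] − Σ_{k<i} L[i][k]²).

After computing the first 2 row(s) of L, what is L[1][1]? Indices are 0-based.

Step 1: L[0][0] = √(9) = 3.
  L[1][0] = (6) / L[0][0] = 2.
Step 2: L[1][1] = √(9) = 3.

L[1][1] = 3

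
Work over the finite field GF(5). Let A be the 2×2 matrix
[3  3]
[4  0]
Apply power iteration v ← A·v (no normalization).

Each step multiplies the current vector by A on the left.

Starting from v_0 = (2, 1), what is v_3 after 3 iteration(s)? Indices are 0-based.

v_3 = (1, 4)

v_0 = (2, 1).
v_1 = A·v_0 = (4, 3).
v_2 = A·v_1 = (1, 1).
v_3 = A·v_2 = (1, 4).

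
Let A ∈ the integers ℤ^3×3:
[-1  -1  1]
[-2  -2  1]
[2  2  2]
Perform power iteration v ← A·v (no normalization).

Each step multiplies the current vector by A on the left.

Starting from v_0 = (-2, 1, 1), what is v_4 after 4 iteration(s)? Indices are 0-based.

v_0 = (-2, 1, 1).
v_1 = A·v_0 = (2, 3, 0).
v_2 = A·v_1 = (-5, -10, 10).
v_3 = A·v_2 = (25, 40, -10).
v_4 = A·v_3 = (-75, -140, 110).

v_4 = (-75, -140, 110)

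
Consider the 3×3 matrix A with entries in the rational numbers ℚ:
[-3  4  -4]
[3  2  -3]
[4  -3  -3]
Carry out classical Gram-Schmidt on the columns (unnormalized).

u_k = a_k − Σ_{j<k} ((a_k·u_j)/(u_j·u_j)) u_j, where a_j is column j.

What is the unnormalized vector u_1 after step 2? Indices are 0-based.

u_1 = (41/17, 61/17, -15/17)

Step 1: u_0 = a_0 = (-3, 3, 4).
Step 2: u_1 = a_1 − (-9/17)·u_0 = (41/17, 61/17, -15/17).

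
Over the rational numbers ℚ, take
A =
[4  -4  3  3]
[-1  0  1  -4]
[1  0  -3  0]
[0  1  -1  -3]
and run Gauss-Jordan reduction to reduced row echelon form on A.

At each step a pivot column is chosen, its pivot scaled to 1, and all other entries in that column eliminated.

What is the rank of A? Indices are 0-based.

rank = 4

step 1: normalize row 0 (÷4) = (1, -1, 3/4, 3/4)
  row 1: subtract -1×row0 = (0, -1, 7/4, -13/4)
  row 2: subtract 1×row0 = (0, 1, -15/4, -3/4)
step 2: normalize row 1 (÷-1) = (0, 1, -7/4, 13/4)
  row 0: subtract -1×row1 = (1, 0, -1, 4)
  row 2: subtract 1×row1 = (0, 0, -2, -4)
  row 3: subtract 1×row1 = (0, 0, 3/4, -25/4)
step 3: normalize row 2 (÷-2) = (0, 0, 1, 2)
  row 0: subtract -1×row2 = (1, 0, 0, 6)
  row 1: subtract -7/4×row2 = (0, 1, 0, 27/4)
  row 3: subtract 3/4×row2 = (0, 0, 0, -31/4)
step 4: normalize row 3 (÷-31/4) = (0, 0, 0, 1)
  row 0: subtract 6×row3 = (1, 0, 0, 0)
  row 1: subtract 27/4×row3 = (0, 1, 0, 0)
  row 2: subtract 2×row3 = (0, 0, 1, 0)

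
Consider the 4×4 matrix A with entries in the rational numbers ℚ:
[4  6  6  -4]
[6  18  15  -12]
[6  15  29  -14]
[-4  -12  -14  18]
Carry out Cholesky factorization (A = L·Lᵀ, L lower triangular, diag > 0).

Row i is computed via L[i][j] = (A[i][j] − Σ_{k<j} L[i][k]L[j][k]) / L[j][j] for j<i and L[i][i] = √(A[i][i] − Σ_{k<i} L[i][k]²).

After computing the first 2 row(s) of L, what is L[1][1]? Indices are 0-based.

L[1][1] = 3

Step 1: L[0][0] = √(4) = 2.
  L[1][0] = (6) / L[0][0] = 3.
Step 2: L[1][1] = √(9) = 3.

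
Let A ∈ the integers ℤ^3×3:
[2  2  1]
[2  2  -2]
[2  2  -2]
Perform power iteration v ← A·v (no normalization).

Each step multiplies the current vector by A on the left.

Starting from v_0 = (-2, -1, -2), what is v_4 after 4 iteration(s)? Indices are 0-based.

v_0 = (-2, -1, -2).
v_1 = A·v_0 = (-8, -2, -2).
v_2 = A·v_1 = (-22, -16, -16).
v_3 = A·v_2 = (-92, -44, -44).
v_4 = A·v_3 = (-316, -184, -184).

v_4 = (-316, -184, -184)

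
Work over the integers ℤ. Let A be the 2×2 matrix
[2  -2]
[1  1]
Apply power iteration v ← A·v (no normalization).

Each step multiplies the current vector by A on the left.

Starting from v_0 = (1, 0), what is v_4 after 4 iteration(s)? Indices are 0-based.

v_0 = (1, 0).
v_1 = A·v_0 = (2, 1).
v_2 = A·v_1 = (2, 3).
v_3 = A·v_2 = (-2, 5).
v_4 = A·v_3 = (-14, 3).

v_4 = (-14, 3)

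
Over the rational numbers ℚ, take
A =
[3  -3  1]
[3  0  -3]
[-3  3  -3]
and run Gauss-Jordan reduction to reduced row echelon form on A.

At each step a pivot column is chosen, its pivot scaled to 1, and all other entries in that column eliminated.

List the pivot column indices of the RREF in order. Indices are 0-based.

step 1: normalize row 0 (÷3) = (1, -1, 1/3)
  row 1: subtract 3×row0 = (0, 3, -4)
  row 2: subtract -3×row0 = (0, 0, -2)
step 2: normalize row 1 (÷3) = (0, 1, -4/3)
  row 0: subtract -1×row1 = (1, 0, -1)
step 3: normalize row 2 (÷-2) = (0, 0, 1)
  row 0: subtract -1×row2 = (1, 0, 0)
  row 1: subtract -4/3×row2 = (0, 1, 0)

pivot columns: 0, 1, 2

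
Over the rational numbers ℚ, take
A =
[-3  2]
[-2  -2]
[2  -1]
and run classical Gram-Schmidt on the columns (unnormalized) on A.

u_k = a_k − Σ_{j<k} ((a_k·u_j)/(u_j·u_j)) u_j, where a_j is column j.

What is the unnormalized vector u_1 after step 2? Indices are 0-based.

u_1 = (22/17, -42/17, -9/17)

Step 1: u_0 = a_0 = (-3, -2, 2).
Step 2: u_1 = a_1 − (-4/17)·u_0 = (22/17, -42/17, -9/17).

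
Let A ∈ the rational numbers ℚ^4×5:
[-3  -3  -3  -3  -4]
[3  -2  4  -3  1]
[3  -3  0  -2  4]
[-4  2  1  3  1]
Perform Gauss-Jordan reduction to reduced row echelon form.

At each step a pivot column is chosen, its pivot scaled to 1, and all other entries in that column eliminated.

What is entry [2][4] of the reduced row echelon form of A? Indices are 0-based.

pivot(0,0)=-3: scale R0 → (1, 1, 1, 1, 4/3)
  clear (1,0): R1 −= (3)R0 → (0, -5, 1, -6, -3)
  clear (2,0): R2 −= (3)R0 → (0, -6, -3, -5, 0)
  clear (3,0): R3 −= (-4)R0 → (0, 6, 5, 7, 19/3)
pivot(1,1)=-5: scale R1 → (0, 1, -1/5, 6/5, 3/5)
  clear (0,1): R0 −= (1)R1 → (1, 0, 6/5, -1/5, 11/15)
  clear (2,1): R2 −= (-6)R1 → (0, 0, -21/5, 11/5, 18/5)
  clear (3,1): R3 −= (6)R1 → (0, 0, 31/5, -1/5, 41/15)
pivot(2,2)=-21/5: scale R2 → (0, 0, 1, -11/21, -6/7)
  clear (0,2): R0 −= (6/5)R2 → (1, 0, 0, 3/7, 37/21)
  clear (1,2): R1 −= (-1/5)R2 → (0, 1, 0, 23/21, 3/7)
  clear (3,2): R3 −= (31/5)R2 → (0, 0, 0, 64/21, 169/21)
pivot(3,3)=64/21: scale R3 → (0, 0, 0, 1, 169/64)
  clear (0,3): R0 −= (3/7)R3 → (1, 0, 0, 0, 121/192)
  clear (1,3): R1 −= (23/21)R3 → (0, 1, 0, 0, -473/192)
  clear (2,3): R2 −= (-11/21)R3 → (0, 0, 1, 0, 101/192)

M[2][4] = 101/192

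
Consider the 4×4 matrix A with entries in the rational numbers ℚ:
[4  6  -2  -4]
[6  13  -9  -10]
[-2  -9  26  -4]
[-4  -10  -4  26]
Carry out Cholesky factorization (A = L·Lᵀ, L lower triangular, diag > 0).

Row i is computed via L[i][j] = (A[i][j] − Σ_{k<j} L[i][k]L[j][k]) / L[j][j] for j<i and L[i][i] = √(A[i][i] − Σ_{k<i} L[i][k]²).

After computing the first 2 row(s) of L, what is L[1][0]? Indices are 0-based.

Step 1: L[0][0] = √(4) = 2.
  L[1][0] = (6) / L[0][0] = 3.
Step 2: L[1][1] = √(4) = 2.

L[1][0] = 3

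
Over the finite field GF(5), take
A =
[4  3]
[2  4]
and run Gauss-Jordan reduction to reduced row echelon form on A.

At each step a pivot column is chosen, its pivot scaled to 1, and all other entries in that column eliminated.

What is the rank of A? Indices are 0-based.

[1] R0 /= 4  ⇒  (1, 2)
     R1 -= 2·R0  ⇒  (0, 0)
column 1 empty below row 1

rank = 1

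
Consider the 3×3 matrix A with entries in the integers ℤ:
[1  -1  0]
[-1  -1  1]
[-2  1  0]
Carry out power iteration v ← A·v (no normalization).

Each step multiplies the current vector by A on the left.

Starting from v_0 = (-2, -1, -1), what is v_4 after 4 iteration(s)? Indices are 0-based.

v_4 = (-10, 8, 15)

v_0 = (-2, -1, -1).
v_1 = A·v_0 = (-1, 2, 3).
v_2 = A·v_1 = (-3, 2, 4).
v_3 = A·v_2 = (-5, 5, 8).
v_4 = A·v_3 = (-10, 8, 15).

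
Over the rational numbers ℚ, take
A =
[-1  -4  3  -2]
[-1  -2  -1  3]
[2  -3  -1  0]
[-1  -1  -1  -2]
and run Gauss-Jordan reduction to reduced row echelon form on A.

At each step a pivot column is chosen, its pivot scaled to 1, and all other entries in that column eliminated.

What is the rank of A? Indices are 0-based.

rank = 4

pivot(0,0)=-1: scale R0 → (1, 4, -3, 2)
  clear (1,0): R1 −= (-1)R0 → (0, 2, -4, 5)
  clear (2,0): R2 −= (2)R0 → (0, -11, 5, -4)
  clear (3,0): R3 −= (-1)R0 → (0, 3, -4, 0)
pivot(1,1)=2: scale R1 → (0, 1, -2, 5/2)
  clear (0,1): R0 −= (4)R1 → (1, 0, 5, -8)
  clear (2,1): R2 −= (-11)R1 → (0, 0, -17, 47/2)
  clear (3,1): R3 −= (3)R1 → (0, 0, 2, -15/2)
pivot(2,2)=-17: scale R2 → (0, 0, 1, -47/34)
  clear (0,2): R0 −= (5)R2 → (1, 0, 0, -37/34)
  clear (1,2): R1 −= (-2)R2 → (0, 1, 0, -9/34)
  clear (3,2): R3 −= (2)R2 → (0, 0, 0, -161/34)
pivot(3,3)=-161/34: scale R3 → (0, 0, 0, 1)
  clear (0,3): R0 −= (-37/34)R3 → (1, 0, 0, 0)
  clear (1,3): R1 −= (-9/34)R3 → (0, 1, 0, 0)
  clear (2,3): R2 −= (-47/34)R3 → (0, 0, 1, 0)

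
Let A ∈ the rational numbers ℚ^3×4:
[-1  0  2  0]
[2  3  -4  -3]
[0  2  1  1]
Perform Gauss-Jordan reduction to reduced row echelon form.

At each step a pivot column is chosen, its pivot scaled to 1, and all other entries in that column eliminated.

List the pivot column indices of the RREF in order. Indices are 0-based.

step 1: normalize row 0 (÷-1) = (1, 0, -2, 0)
  row 1: subtract 2×row0 = (0, 3, 0, -3)
step 2: normalize row 1 (÷3) = (0, 1, 0, -1)
  row 2: subtract 2×row1 = (0, 0, 1, 3)
step 3: normalize row 2 (÷1) = (0, 0, 1, 3)
  row 0: subtract -2×row2 = (1, 0, 0, 6)

pivot columns: 0, 1, 2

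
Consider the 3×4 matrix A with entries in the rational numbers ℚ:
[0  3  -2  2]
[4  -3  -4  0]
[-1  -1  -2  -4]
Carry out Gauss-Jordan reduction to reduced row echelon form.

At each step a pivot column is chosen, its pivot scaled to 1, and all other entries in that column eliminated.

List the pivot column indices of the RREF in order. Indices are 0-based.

pivot columns: 0, 1, 2

pivot(0,0): swap R0↔R1
pivot(0,0)=4: scale R0 → (1, -3/4, -1, 0)
  clear (2,0): R2 −= (-1)R0 → (0, -7/4, -3, -4)
pivot(1,1)=3: scale R1 → (0, 1, -2/3, 2/3)
  clear (0,1): R0 −= (-3/4)R1 → (1, 0, -3/2, 1/2)
  clear (2,1): R2 −= (-7/4)R1 → (0, 0, -25/6, -17/6)
pivot(2,2)=-25/6: scale R2 → (0, 0, 1, 17/25)
  clear (0,2): R0 −= (-3/2)R2 → (1, 0, 0, 38/25)
  clear (1,2): R1 −= (-2/3)R2 → (0, 1, 0, 28/25)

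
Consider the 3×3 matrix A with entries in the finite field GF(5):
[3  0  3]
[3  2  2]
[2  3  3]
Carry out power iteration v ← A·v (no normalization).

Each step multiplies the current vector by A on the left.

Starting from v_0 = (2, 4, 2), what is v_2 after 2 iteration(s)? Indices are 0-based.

v_2 = (2, 1, 4)

v_0 = (2, 4, 2).
v_1 = A·v_0 = (2, 3, 2).
v_2 = A·v_1 = (2, 1, 4).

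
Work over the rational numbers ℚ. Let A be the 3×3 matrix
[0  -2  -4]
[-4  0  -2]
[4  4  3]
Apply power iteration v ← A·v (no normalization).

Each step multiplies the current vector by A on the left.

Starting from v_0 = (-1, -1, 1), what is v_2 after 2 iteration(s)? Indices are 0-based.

v_0 = (-1, -1, 1).
v_1 = A·v_0 = (-2, 2, -5).
v_2 = A·v_1 = (16, 18, -15).

v_2 = (16, 18, -15)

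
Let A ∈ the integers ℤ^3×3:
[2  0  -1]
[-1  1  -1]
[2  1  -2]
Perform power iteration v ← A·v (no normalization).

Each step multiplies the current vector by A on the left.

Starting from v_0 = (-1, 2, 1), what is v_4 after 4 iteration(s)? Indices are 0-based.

v_0 = (-1, 2, 1).
v_1 = A·v_0 = (-3, 2, -2).
v_2 = A·v_1 = (-4, 7, 0).
v_3 = A·v_2 = (-8, 11, -1).
v_4 = A·v_3 = (-15, 20, -3).

v_4 = (-15, 20, -3)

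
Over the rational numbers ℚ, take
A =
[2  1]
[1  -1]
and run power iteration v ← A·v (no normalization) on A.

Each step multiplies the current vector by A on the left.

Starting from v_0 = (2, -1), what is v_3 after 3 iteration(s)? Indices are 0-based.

v_0 = (2, -1).
v_1 = A·v_0 = (3, 3).
v_2 = A·v_1 = (9, 0).
v_3 = A·v_2 = (18, 9).

v_3 = (18, 9)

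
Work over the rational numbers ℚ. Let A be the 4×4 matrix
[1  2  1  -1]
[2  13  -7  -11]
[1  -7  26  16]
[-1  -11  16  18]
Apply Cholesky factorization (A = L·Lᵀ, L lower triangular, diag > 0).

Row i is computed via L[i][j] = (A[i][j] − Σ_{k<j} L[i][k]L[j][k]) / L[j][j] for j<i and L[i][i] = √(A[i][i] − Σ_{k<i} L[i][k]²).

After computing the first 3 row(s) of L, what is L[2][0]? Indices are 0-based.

Step 1: L[0][0] = √(1) = 1.
  L[1][0] = (2) / L[0][0] = 2.
Step 2: L[1][1] = √(9) = 3.
  L[2][0] = (1) / L[0][0] = 1.
  L[2][1] = (-9) / L[1][1] = -3.
Step 3: L[2][2] = √(16) = 4.

L[2][0] = 1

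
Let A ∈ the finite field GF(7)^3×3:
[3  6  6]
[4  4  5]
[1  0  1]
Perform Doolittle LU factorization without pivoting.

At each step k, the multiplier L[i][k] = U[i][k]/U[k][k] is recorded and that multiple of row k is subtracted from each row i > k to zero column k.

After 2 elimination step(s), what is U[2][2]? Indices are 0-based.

U[2][2] = 4

k=0: U[0][0]=3
  eliminate (1,0): mult=6, new row 1: (0, 3, 4); set L[1][0]=6
  eliminate (2,0): mult=5, new row 2: (0, 5, 6); set L[2][0]=5
k=1: U[1][1]=3
  eliminate (2,1): mult=4, new row 2: (0, 0, 4); set L[2][1]=4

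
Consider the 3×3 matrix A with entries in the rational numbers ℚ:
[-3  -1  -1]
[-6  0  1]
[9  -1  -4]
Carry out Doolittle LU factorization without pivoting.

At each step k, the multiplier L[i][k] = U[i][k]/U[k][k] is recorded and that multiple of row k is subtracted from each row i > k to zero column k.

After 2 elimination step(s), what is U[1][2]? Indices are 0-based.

k=0: U[0][0]=-3
  eliminate (1,0): mult=2, new row 1: (0, 2, 3); set L[1][0]=2
  eliminate (2,0): mult=-3, new row 2: (0, -4, -7); set L[2][0]=-3
k=1: U[1][1]=2
  eliminate (2,1): mult=-2, new row 2: (0, 0, -1); set L[2][1]=-2

U[1][2] = 3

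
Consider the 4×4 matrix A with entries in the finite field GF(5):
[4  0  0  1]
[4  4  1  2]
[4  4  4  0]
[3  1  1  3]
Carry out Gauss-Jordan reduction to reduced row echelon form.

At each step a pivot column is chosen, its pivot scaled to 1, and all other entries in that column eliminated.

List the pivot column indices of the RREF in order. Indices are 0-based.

pivot columns: 0, 1, 2

[1] R0 /= 4  ⇒  (1, 0, 0, 4)
     R1 -= 4·R0  ⇒  (0, 4, 1, 1)
     R2 -= 4·R0  ⇒  (0, 4, 4, 4)
     R3 -= 3·R0  ⇒  (0, 1, 1, 1)
[2] R1 /= 4  ⇒  (0, 1, 4, 4)
     R2 -= 4·R1  ⇒  (0, 0, 3, 3)
     R3 -= 1·R1  ⇒  (0, 0, 2, 2)
[3] R2 /= 3  ⇒  (0, 0, 1, 1)
     R1 -= 4·R2  ⇒  (0, 1, 0, 0)
     R3 -= 2·R2  ⇒  (0, 0, 0, 0)
column 3 empty below row 3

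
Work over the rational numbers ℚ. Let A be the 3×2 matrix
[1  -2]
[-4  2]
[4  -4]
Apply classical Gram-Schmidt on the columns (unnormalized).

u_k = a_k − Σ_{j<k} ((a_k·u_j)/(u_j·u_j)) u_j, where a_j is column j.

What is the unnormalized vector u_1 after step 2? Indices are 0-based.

u_1 = (-40/33, -38/33, -28/33)

Step 1: u_0 = a_0 = (1, -4, 4).
Step 2: u_1 = a_1 − (-26/33)·u_0 = (-40/33, -38/33, -28/33).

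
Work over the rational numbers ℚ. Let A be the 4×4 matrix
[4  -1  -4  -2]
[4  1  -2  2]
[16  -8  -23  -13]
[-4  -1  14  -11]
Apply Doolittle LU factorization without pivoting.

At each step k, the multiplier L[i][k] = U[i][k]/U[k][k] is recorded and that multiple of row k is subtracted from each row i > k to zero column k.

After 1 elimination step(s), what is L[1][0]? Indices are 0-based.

L[1][0] = 1

Step 1: pivot at (0,0) is 4.
  row1 ← row1 − (1)·row0  ⇒  L[1][0]=1, U row1=(0, 2, 2, 4)
  row2 ← row2 − (4)·row0  ⇒  L[2][0]=4, U row2=(0, -4, -7, -5)
  row3 ← row3 − (-1)·row0  ⇒  L[3][0]=-1, U row3=(0, -2, 10, -13)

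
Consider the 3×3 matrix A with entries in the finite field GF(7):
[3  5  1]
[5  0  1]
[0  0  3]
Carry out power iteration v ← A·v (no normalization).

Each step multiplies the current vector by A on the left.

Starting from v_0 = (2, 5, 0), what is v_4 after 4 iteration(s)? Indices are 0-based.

v_4 = (5, 0, 0)

v_0 = (2, 5, 0).
v_1 = A·v_0 = (3, 3, 0).
v_2 = A·v_1 = (3, 1, 0).
v_3 = A·v_2 = (0, 1, 0).
v_4 = A·v_3 = (5, 0, 0).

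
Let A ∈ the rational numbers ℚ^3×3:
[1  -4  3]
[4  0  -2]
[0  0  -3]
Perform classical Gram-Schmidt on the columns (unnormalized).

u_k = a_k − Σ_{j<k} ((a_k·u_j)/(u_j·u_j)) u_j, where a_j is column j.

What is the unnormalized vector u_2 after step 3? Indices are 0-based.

Step 1: u_0 = a_0 = (1, 4, 0).
Step 2: u_1 = a_1 − (-4/17)·u_0 = (-64/17, 16/17, 0).
Step 3: u_2 = a_2 − (-5/17)·u_0 − (-7/8)·u_1 = (0, 0, -3).

u_2 = (0, 0, -3)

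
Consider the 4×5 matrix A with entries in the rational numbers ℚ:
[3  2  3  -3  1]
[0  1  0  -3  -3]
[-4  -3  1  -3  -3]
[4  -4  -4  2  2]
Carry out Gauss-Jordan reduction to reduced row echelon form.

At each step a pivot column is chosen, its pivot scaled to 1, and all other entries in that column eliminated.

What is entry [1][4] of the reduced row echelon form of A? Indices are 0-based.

M[1][4] = -24/67

[1] R0 /= 3  ⇒  (1, 2/3, 1, -1, 1/3)
     R2 -= -4·R0  ⇒  (0, -1/3, 5, -7, -5/3)
     R3 -= 4·R0  ⇒  (0, -20/3, -8, 6, 2/3)
[2] R1 /= 1  ⇒  (0, 1, 0, -3, -3)
     R0 -= 2/3·R1  ⇒  (1, 0, 1, 1, 7/3)
     R2 -= -1/3·R1  ⇒  (0, 0, 5, -8, -8/3)
     R3 -= -20/3·R1  ⇒  (0, 0, -8, -14, -58/3)
[3] R2 /= 5  ⇒  (0, 0, 1, -8/5, -8/15)
     R0 -= 1·R2  ⇒  (1, 0, 0, 13/5, 43/15)
     R3 -= -8·R2  ⇒  (0, 0, 0, -134/5, -118/5)
[4] R3 /= -134/5  ⇒  (0, 0, 0, 1, 59/67)
     R0 -= 13/5·R3  ⇒  (1, 0, 0, 0, 116/201)
     R1 -= -3·R3  ⇒  (0, 1, 0, 0, -24/67)
     R2 -= -8/5·R3  ⇒  (0, 0, 1, 0, 176/201)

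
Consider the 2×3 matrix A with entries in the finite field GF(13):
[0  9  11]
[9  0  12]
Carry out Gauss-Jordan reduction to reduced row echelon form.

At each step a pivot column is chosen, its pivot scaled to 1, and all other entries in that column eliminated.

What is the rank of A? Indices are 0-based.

step 1: exchange rows 0,1
step 1: normalize row 0 (÷9) = (1, 0, 10)
step 2: normalize row 1 (÷9) = (0, 1, 7)

rank = 2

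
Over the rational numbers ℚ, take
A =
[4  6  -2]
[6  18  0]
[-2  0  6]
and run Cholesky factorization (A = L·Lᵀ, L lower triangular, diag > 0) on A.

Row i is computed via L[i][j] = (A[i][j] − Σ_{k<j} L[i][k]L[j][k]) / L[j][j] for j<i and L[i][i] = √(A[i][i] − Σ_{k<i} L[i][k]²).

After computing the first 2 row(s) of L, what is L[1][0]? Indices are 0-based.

Step 1: L[0][0] = √(4) = 2.
  L[1][0] = (6) / L[0][0] = 3.
Step 2: L[1][1] = √(9) = 3.

L[1][0] = 3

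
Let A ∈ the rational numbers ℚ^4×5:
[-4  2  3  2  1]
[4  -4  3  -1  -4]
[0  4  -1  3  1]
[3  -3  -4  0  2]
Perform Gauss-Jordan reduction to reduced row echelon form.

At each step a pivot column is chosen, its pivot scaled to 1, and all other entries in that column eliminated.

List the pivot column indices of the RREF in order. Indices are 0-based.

pivot columns: 0, 1, 2, 3

step 1: normalize row 0 (÷-4) = (1, -1/2, -3/4, -1/2, -1/4)
  row 1: subtract 4×row0 = (0, -2, 6, 1, -3)
  row 3: subtract 3×row0 = (0, -3/2, -7/4, 3/2, 11/4)
step 2: normalize row 1 (÷-2) = (0, 1, -3, -1/2, 3/2)
  row 0: subtract -1/2×row1 = (1, 0, -9/4, -3/4, 1/2)
  row 2: subtract 4×row1 = (0, 0, 11, 5, -5)
  row 3: subtract -3/2×row1 = (0, 0, -25/4, 3/4, 5)
step 3: normalize row 2 (÷11) = (0, 0, 1, 5/11, -5/11)
  row 0: subtract -9/4×row2 = (1, 0, 0, 3/11, -23/44)
  row 1: subtract -3×row2 = (0, 1, 0, 19/22, 3/22)
  row 3: subtract -25/4×row2 = (0, 0, 0, 79/22, 95/44)
step 4: normalize row 3 (÷79/22) = (0, 0, 0, 1, 95/158)
  row 0: subtract 3/11×row3 = (1, 0, 0, 0, -217/316)
  row 1: subtract 19/22×row3 = (0, 1, 0, 0, -121/316)
  row 2: subtract 5/11×row3 = (0, 0, 1, 0, -115/158)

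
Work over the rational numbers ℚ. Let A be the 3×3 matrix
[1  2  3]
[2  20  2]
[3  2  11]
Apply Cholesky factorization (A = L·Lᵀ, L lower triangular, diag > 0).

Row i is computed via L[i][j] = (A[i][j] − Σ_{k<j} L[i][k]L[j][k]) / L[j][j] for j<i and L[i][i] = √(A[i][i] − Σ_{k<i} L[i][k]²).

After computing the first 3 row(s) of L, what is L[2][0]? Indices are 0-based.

Step 1: L[0][0] = √(1) = 1.
  L[1][0] = (2) / L[0][0] = 2.
Step 2: L[1][1] = √(16) = 4.
  L[2][0] = (3) / L[0][0] = 3.
  L[2][1] = (-4) / L[1][1] = -1.
Step 3: L[2][2] = √(1) = 1.

L[2][0] = 3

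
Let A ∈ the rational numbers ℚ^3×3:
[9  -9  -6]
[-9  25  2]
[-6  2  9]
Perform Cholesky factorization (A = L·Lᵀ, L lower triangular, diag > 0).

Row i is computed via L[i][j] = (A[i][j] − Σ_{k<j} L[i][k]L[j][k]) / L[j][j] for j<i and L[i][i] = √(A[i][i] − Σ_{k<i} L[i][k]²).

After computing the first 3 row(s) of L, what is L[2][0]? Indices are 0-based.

L[2][0] = -2

Step 1: L[0][0] = √(9) = 3.
  L[1][0] = (-9) / L[0][0] = -3.
Step 2: L[1][1] = √(16) = 4.
  L[2][0] = (-6) / L[0][0] = -2.
  L[2][1] = (-4) / L[1][1] = -1.
Step 3: L[2][2] = √(4) = 2.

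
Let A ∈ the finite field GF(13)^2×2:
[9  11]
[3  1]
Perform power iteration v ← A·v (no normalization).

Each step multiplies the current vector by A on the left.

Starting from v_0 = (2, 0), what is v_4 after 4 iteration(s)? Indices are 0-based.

v_0 = (2, 0).
v_1 = A·v_0 = (5, 6).
v_2 = A·v_1 = (7, 8).
v_3 = A·v_2 = (8, 3).
v_4 = A·v_3 = (1, 1).

v_4 = (1, 1)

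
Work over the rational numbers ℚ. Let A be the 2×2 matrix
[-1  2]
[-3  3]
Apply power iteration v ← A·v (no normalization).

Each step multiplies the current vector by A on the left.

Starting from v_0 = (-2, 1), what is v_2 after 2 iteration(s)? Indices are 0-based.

v_2 = (14, 15)

v_0 = (-2, 1).
v_1 = A·v_0 = (4, 9).
v_2 = A·v_1 = (14, 15).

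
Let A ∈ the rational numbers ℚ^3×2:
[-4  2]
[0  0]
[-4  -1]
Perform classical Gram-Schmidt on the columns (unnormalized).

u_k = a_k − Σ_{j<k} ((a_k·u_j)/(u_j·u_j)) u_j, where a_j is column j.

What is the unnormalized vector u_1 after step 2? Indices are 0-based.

u_1 = (3/2, 0, -3/2)

Step 1: u_0 = a_0 = (-4, 0, -4).
Step 2: u_1 = a_1 − (-1/8)·u_0 = (3/2, 0, -3/2).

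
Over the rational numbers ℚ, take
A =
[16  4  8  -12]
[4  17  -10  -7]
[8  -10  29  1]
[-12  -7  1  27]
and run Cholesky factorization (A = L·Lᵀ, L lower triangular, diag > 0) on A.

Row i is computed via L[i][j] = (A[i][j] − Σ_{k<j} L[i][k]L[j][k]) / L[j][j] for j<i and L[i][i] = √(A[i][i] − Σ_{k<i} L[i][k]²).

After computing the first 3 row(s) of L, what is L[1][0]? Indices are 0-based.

Step 1: L[0][0] = √(16) = 4.
  L[1][0] = (4) / L[0][0] = 1.
Step 2: L[1][1] = √(16) = 4.
  L[2][0] = (8) / L[0][0] = 2.
  L[2][1] = (-12) / L[1][1] = -3.
Step 3: L[2][2] = √(16) = 4.

L[1][0] = 1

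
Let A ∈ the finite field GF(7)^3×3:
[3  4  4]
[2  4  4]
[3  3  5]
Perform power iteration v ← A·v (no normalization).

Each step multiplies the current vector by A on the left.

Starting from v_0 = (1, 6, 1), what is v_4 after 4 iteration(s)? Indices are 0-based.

v_0 = (1, 6, 1).
v_1 = A·v_0 = (3, 2, 5).
v_2 = A·v_1 = (2, 6, 5).
v_3 = A·v_2 = (1, 6, 0).
v_4 = A·v_3 = (6, 5, 0).

v_4 = (6, 5, 0)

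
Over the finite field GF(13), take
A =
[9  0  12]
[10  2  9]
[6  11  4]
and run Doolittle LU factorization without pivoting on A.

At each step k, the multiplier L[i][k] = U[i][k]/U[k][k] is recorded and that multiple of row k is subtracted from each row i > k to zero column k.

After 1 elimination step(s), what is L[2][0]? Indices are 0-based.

L[2][0] = 5

k=0: U[0][0]=9
  eliminate (1,0): mult=4, new row 1: (0, 2, 0); set L[1][0]=4
  eliminate (2,0): mult=5, new row 2: (0, 11, 9); set L[2][0]=5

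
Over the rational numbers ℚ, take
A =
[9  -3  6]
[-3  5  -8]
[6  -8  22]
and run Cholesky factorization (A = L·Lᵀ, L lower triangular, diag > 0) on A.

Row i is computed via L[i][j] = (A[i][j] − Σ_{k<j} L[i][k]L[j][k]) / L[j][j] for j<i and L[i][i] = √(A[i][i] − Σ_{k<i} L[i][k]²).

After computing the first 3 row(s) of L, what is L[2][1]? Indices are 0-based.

Step 1: L[0][0] = √(9) = 3.
  L[1][0] = (-3) / L[0][0] = -1.
Step 2: L[1][1] = √(4) = 2.
  L[2][0] = (6) / L[0][0] = 2.
  L[2][1] = (-6) / L[1][1] = -3.
Step 3: L[2][2] = √(9) = 3.

L[2][1] = -3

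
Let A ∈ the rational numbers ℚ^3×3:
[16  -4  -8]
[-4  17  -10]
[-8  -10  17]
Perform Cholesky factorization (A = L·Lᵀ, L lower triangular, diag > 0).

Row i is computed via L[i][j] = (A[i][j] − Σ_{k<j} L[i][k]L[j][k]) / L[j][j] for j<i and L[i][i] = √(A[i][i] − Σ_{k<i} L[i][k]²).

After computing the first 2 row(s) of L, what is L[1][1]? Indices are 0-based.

Step 1: L[0][0] = √(16) = 4.
  L[1][0] = (-4) / L[0][0] = -1.
Step 2: L[1][1] = √(16) = 4.

L[1][1] = 4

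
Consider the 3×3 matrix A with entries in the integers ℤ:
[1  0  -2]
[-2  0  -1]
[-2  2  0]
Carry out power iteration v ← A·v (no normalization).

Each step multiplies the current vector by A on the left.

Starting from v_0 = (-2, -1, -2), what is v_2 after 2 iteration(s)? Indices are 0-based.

v_2 = (-2, -6, 8)

v_0 = (-2, -1, -2).
v_1 = A·v_0 = (2, 6, 2).
v_2 = A·v_1 = (-2, -6, 8).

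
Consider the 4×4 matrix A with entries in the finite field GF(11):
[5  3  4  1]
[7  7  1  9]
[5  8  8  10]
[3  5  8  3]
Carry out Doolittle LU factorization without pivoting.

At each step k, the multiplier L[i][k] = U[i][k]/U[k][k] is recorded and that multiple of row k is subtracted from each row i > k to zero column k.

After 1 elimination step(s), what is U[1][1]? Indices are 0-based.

U[1][1] = 5

k=0: U[0][0]=5
  eliminate (1,0): mult=8, new row 1: (0, 5, 2, 1); set L[1][0]=8
  eliminate (2,0): mult=1, new row 2: (0, 5, 4, 9); set L[2][0]=1
  eliminate (3,0): mult=5, new row 3: (0, 1, 10, 9); set L[3][0]=5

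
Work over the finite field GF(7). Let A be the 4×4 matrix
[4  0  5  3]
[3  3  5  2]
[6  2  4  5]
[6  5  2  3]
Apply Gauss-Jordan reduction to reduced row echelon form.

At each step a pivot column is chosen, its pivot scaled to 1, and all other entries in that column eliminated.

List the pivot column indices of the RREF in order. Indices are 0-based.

pivot columns: 0, 1, 2, 3

[1] R0 /= 4  ⇒  (1, 0, 3, 6)
     R1 -= 3·R0  ⇒  (0, 3, 3, 5)
     R2 -= 6·R0  ⇒  (0, 2, 0, 4)
     R3 -= 6·R0  ⇒  (0, 5, 5, 2)
[2] R1 /= 3  ⇒  (0, 1, 1, 4)
     R2 -= 2·R1  ⇒  (0, 0, 5, 3)
     R3 -= 5·R1  ⇒  (0, 0, 0, 3)
[3] R2 /= 5  ⇒  (0, 0, 1, 2)
     R0 -= 3·R2  ⇒  (1, 0, 0, 0)
     R1 -= 1·R2  ⇒  (0, 1, 0, 2)
[4] R3 /= 3  ⇒  (0, 0, 0, 1)
     R1 -= 2·R3  ⇒  (0, 1, 0, 0)
     R2 -= 2·R3  ⇒  (0, 0, 1, 0)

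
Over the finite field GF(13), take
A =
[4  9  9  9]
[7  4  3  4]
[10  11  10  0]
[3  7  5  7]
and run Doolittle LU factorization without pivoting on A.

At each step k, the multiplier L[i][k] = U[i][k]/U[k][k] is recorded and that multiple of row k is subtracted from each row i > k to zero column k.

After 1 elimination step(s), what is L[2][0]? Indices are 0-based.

k=0: U[0][0]=4
  eliminate (1,0): mult=5, new row 1: (0, 11, 10, 11); set L[1][0]=5
  eliminate (2,0): mult=9, new row 2: (0, 8, 7, 10); set L[2][0]=9
  eliminate (3,0): mult=4, new row 3: (0, 10, 8, 10); set L[3][0]=4

L[2][0] = 9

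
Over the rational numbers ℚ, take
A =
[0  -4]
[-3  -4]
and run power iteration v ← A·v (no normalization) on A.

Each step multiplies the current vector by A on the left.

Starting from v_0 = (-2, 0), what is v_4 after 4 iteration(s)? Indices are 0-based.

v_4 = (-672, -960)

v_0 = (-2, 0).
v_1 = A·v_0 = (0, 6).
v_2 = A·v_1 = (-24, -24).
v_3 = A·v_2 = (96, 168).
v_4 = A·v_3 = (-672, -960).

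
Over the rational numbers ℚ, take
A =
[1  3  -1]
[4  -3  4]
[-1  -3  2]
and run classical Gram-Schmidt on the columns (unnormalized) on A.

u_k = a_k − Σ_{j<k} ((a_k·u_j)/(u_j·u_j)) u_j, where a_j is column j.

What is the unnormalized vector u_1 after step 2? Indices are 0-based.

Step 1: u_0 = a_0 = (1, 4, -1).
Step 2: u_1 = a_1 − (-1/3)·u_0 = (10/3, -5/3, -10/3).

u_1 = (10/3, -5/3, -10/3)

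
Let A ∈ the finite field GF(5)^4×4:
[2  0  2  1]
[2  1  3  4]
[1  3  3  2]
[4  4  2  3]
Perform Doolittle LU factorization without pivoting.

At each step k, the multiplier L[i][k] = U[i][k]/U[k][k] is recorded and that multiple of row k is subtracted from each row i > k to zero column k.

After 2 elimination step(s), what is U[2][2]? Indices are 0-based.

U[2][2] = 4

Step 1: pivot at (0,0) is 2.
  row1 ← row1 − (1)·row0  ⇒  L[1][0]=1, U row1=(0, 1, 1, 3)
  row2 ← row2 − (3)·row0  ⇒  L[2][0]=3, U row2=(0, 3, 2, 4)
  row3 ← row3 − (2)·row0  ⇒  L[3][0]=2, U row3=(0, 4, 3, 1)
Step 2: pivot at (1,1) is 1.
  row2 ← row2 − (3)·row1  ⇒  L[2][1]=3, U row2=(0, 0, 4, 0)
  row3 ← row3 − (4)·row1  ⇒  L[3][1]=4, U row3=(0, 0, 4, 4)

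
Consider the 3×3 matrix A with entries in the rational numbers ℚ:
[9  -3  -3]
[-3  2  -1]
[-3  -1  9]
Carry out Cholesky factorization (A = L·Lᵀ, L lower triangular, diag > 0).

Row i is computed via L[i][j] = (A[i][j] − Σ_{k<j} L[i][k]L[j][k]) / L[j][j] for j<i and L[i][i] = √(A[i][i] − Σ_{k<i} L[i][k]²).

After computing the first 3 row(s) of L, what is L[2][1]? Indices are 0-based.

L[2][1] = -2

Step 1: L[0][0] = √(9) = 3.
  L[1][0] = (-3) / L[0][0] = -1.
Step 2: L[1][1] = √(1) = 1.
  L[2][0] = (-3) / L[0][0] = -1.
  L[2][1] = (-2) / L[1][1] = -2.
Step 3: L[2][2] = √(4) = 2.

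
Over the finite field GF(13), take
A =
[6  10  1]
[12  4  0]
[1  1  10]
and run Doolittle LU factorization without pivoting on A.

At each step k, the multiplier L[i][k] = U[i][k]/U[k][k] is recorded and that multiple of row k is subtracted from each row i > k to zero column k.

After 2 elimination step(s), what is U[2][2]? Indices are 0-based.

U[2][2] = 11

Step 1: pivot at (0,0) is 6.
  row1 ← row1 − (2)·row0  ⇒  L[1][0]=2, U row1=(0, 10, 11)
  row2 ← row2 − (11)·row0  ⇒  L[2][0]=11, U row2=(0, 8, 12)
Step 2: pivot at (1,1) is 10.
  row2 ← row2 − (6)·row1  ⇒  L[2][1]=6, U row2=(0, 0, 11)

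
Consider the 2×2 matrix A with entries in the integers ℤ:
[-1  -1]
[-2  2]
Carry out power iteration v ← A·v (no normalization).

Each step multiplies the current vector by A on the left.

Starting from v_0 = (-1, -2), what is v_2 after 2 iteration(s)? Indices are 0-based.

v_2 = (-1, -10)

v_0 = (-1, -2).
v_1 = A·v_0 = (3, -2).
v_2 = A·v_1 = (-1, -10).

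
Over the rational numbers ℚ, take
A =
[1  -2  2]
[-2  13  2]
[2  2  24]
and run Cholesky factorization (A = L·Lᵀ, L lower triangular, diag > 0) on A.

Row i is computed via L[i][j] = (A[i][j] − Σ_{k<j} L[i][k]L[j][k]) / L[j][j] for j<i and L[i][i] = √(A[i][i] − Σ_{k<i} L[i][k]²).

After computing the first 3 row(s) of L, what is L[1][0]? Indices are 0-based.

L[1][0] = -2

Step 1: L[0][0] = √(1) = 1.
  L[1][0] = (-2) / L[0][0] = -2.
Step 2: L[1][1] = √(9) = 3.
  L[2][0] = (2) / L[0][0] = 2.
  L[2][1] = (6) / L[1][1] = 2.
Step 3: L[2][2] = √(16) = 4.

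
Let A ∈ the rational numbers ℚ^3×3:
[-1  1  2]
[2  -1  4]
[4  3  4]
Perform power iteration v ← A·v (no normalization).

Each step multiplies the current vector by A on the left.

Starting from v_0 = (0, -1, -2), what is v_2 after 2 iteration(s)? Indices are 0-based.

v_0 = (0, -1, -2).
v_1 = A·v_0 = (-5, -7, -11).
v_2 = A·v_1 = (-24, -47, -85).

v_2 = (-24, -47, -85)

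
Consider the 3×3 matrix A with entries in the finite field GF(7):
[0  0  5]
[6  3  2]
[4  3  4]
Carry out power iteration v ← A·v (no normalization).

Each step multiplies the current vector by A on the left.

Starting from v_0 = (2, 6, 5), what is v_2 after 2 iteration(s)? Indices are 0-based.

v_0 = (2, 6, 5).
v_1 = A·v_0 = (4, 5, 4).
v_2 = A·v_1 = (6, 5, 5).

v_2 = (6, 5, 5)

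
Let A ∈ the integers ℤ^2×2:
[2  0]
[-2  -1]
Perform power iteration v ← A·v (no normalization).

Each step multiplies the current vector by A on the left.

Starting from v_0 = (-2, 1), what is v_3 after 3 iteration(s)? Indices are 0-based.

v_0 = (-2, 1).
v_1 = A·v_0 = (-4, 3).
v_2 = A·v_1 = (-8, 5).
v_3 = A·v_2 = (-16, 11).

v_3 = (-16, 11)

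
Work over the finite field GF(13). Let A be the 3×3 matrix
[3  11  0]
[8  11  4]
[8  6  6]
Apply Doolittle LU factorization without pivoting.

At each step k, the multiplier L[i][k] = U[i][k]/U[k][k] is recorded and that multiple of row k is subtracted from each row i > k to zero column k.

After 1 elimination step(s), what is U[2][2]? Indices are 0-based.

Step 1: pivot at (0,0) is 3.
  row1 ← row1 − (7)·row0  ⇒  L[1][0]=7, U row1=(0, 12, 4)
  row2 ← row2 − (7)·row0  ⇒  L[2][0]=7, U row2=(0, 7, 6)

U[2][2] = 6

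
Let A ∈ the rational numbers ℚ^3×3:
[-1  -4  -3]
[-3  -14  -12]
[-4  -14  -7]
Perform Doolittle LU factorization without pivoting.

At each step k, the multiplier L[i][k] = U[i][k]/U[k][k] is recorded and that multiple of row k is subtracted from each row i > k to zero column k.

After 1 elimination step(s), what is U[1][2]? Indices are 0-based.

Step 1: pivot at (0,0) is -1.
  row1 ← row1 − (3)·row0  ⇒  L[1][0]=3, U row1=(0, -2, -3)
  row2 ← row2 − (4)·row0  ⇒  L[2][0]=4, U row2=(0, 2, 5)

U[1][2] = -3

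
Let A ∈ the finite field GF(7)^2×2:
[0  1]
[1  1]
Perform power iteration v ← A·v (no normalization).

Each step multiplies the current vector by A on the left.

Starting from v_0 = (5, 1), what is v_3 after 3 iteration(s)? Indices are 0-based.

v_0 = (5, 1).
v_1 = A·v_0 = (1, 6).
v_2 = A·v_1 = (6, 0).
v_3 = A·v_2 = (0, 6).

v_3 = (0, 6)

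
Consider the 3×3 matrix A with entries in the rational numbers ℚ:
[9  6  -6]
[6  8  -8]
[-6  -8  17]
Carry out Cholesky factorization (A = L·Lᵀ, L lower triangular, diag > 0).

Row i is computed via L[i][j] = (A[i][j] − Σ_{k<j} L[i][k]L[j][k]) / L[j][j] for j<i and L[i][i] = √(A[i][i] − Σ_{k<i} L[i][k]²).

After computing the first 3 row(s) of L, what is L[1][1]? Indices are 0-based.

L[1][1] = 2

Step 1: L[0][0] = √(9) = 3.
  L[1][0] = (6) / L[0][0] = 2.
Step 2: L[1][1] = √(4) = 2.
  L[2][0] = (-6) / L[0][0] = -2.
  L[2][1] = (-4) / L[1][1] = -2.
Step 3: L[2][2] = √(9) = 3.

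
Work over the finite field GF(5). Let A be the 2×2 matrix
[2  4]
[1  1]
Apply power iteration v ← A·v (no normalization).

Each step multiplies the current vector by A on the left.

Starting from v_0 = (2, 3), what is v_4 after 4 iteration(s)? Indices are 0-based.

v_0 = (2, 3).
v_1 = A·v_0 = (1, 0).
v_2 = A·v_1 = (2, 1).
v_3 = A·v_2 = (3, 3).
v_4 = A·v_3 = (3, 1).

v_4 = (3, 1)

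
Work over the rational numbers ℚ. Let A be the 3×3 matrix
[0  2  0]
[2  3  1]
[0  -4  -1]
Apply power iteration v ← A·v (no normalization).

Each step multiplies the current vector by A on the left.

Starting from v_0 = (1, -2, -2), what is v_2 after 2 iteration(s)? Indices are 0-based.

v_2 = (-12, -16, 14)

v_0 = (1, -2, -2).
v_1 = A·v_0 = (-4, -6, 10).
v_2 = A·v_1 = (-12, -16, 14).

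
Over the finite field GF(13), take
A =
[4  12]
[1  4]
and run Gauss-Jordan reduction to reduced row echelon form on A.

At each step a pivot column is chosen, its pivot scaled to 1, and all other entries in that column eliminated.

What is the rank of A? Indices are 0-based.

pivot(0,0)=4: scale R0 → (1, 3)
  clear (1,0): R1 −= (1)R0 → (0, 1)
pivot(1,1)=1: scale R1 → (0, 1)
  clear (0,1): R0 −= (3)R1 → (1, 0)

rank = 2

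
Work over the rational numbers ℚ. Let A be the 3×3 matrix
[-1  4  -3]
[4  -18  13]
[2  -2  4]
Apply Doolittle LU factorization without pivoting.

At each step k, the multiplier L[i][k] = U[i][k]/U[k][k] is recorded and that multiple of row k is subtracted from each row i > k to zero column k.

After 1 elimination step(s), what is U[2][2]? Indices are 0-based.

Step 1: pivot at (0,0) is -1.
  row1 ← row1 − (-4)·row0  ⇒  L[1][0]=-4, U row1=(0, -2, 1)
  row2 ← row2 − (-2)·row0  ⇒  L[2][0]=-2, U row2=(0, 6, -2)

U[2][2] = -2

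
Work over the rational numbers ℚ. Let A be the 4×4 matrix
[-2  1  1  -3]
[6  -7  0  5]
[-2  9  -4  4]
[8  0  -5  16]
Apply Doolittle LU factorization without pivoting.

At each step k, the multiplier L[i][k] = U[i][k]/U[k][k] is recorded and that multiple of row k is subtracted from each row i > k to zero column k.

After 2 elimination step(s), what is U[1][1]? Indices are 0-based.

U[1][1] = -4

Step 1: pivot at (0,0) is -2.
  row1 ← row1 − (-3)·row0  ⇒  L[1][0]=-3, U row1=(0, -4, 3, -4)
  row2 ← row2 − (1)·row0  ⇒  L[2][0]=1, U row2=(0, 8, -5, 7)
  row3 ← row3 − (-4)·row0  ⇒  L[3][0]=-4, U row3=(0, 4, -1, 4)
Step 2: pivot at (1,1) is -4.
  row2 ← row2 − (-2)·row1  ⇒  L[2][1]=-2, U row2=(0, 0, 1, -1)
  row3 ← row3 − (-1)·row1  ⇒  L[3][1]=-1, U row3=(0, 0, 2, 0)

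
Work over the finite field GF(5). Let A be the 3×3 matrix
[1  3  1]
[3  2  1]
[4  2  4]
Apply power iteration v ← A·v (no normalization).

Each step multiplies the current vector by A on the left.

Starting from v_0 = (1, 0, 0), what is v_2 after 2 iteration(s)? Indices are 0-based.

v_2 = (4, 3, 1)

v_0 = (1, 0, 0).
v_1 = A·v_0 = (1, 3, 4).
v_2 = A·v_1 = (4, 3, 1).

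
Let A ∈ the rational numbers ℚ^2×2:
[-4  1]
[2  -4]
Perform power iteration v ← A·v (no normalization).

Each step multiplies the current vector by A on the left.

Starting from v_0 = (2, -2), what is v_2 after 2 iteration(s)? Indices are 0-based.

v_2 = (52, -68)

v_0 = (2, -2).
v_1 = A·v_0 = (-10, 12).
v_2 = A·v_1 = (52, -68).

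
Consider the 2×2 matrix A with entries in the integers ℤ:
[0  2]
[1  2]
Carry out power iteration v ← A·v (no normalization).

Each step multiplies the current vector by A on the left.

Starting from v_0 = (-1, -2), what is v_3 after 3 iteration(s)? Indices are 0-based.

v_3 = (-28, -38)

v_0 = (-1, -2).
v_1 = A·v_0 = (-4, -5).
v_2 = A·v_1 = (-10, -14).
v_3 = A·v_2 = (-28, -38).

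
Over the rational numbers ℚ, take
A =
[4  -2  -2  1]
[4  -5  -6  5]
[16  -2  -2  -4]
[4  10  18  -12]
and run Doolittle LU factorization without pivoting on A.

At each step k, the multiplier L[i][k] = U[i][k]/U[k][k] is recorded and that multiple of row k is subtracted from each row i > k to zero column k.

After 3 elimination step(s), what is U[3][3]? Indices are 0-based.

U[3][3] = 3

[col 0] pivot 4
  R1 -= 1*R0 → (0, -3, -4, 4)  (L[1][0] := 1)
  R2 -= 4*R0 → (0, 6, 6, -8)  (L[2][0] := 4)
  R3 -= 1*R0 → (0, 12, 20, -13)  (L[3][0] := 1)
[col 1] pivot -3
  R2 -= -2*R1 → (0, 0, -2, 0)  (L[2][1] := -2)
  R3 -= -4*R1 → (0, 0, 4, 3)  (L[3][1] := -4)
[col 2] pivot -2
  R3 -= -2*R2 → (0, 0, 0, 3)  (L[3][2] := -2)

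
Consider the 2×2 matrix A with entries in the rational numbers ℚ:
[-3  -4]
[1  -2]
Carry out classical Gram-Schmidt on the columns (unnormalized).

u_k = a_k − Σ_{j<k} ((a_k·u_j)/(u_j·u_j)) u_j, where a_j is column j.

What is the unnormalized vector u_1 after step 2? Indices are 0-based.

u_1 = (-1, -3)

Step 1: u_0 = a_0 = (-3, 1).
Step 2: u_1 = a_1 − (1)·u_0 = (-1, -3).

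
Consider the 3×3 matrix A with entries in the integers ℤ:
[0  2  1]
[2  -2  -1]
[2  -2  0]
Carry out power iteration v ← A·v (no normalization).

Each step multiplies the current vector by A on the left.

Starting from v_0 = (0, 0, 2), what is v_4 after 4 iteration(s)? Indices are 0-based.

v_0 = (0, 0, 2).
v_1 = A·v_0 = (2, -2, 0).
v_2 = A·v_1 = (-4, 8, 8).
v_3 = A·v_2 = (24, -32, -24).
v_4 = A·v_3 = (-88, 136, 112).

v_4 = (-88, 136, 112)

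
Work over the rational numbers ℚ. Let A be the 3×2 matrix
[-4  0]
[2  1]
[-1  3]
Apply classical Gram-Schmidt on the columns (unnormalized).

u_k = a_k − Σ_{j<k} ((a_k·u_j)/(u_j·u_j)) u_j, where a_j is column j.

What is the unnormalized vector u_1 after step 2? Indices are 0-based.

Step 1: u_0 = a_0 = (-4, 2, -1).
Step 2: u_1 = a_1 − (-1/21)·u_0 = (-4/21, 23/21, 62/21).

u_1 = (-4/21, 23/21, 62/21)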